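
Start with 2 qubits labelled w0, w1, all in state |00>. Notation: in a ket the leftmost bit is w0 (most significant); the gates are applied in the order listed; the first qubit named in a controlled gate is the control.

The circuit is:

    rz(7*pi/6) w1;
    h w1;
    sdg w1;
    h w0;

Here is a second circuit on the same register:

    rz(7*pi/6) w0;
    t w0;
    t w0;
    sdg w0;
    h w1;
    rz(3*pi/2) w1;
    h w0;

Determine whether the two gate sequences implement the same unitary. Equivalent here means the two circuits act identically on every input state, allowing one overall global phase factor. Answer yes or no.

No: there is an input state on which the two circuits produce genuinely different outputs (not merely differing by a phase).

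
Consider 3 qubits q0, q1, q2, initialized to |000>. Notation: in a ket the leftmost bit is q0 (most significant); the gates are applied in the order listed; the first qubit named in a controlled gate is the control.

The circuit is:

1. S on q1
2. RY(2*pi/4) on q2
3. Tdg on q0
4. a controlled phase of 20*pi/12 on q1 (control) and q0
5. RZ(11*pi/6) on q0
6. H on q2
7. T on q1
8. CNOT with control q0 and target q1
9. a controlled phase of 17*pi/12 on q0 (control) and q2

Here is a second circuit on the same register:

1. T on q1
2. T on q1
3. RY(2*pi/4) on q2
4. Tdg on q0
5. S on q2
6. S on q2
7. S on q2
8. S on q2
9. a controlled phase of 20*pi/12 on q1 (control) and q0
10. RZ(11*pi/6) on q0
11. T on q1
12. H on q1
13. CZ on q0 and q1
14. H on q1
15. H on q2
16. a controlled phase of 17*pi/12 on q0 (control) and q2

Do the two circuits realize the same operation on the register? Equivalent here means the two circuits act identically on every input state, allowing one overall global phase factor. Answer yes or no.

Yes — the two circuits implement the same unitary up to a global phase.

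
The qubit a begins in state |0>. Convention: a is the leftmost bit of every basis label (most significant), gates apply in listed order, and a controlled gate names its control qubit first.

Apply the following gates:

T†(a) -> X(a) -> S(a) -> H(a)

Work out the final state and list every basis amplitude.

The resulting statevector has amplitude sqrt(2)*I/2 on |0>, -sqrt(2)*I/2 on |1>.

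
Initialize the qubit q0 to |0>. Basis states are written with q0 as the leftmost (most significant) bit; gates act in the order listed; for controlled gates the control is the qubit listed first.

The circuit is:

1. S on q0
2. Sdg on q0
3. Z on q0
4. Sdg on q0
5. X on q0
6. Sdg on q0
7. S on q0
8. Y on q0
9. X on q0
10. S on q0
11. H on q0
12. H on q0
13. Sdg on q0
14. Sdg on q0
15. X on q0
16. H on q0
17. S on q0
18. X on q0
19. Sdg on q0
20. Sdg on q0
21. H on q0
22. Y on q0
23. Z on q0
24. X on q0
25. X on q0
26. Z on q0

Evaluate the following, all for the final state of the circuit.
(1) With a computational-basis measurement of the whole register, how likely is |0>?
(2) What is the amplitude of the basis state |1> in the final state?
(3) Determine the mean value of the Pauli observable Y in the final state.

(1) Outcome |0> occurs with probability 1/2.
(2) |1> carries amplitude 1/2 + I/2 in the final state.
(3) The observable Y averages to -1.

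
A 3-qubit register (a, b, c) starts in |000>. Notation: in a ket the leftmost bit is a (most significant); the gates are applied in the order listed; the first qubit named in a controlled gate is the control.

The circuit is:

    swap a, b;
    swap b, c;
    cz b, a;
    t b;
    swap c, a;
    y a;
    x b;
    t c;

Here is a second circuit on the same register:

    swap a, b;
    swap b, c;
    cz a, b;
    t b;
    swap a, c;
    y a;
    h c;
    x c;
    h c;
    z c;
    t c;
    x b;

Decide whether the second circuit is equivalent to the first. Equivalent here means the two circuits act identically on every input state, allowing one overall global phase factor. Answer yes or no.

Yes: on every input state the two circuits agree up to one overall phase factor.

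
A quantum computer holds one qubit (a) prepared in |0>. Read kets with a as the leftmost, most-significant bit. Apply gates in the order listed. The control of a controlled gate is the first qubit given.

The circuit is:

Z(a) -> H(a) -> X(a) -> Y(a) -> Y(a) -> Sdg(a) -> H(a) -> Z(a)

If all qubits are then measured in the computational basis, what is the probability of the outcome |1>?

Outcome |1> occurs with probability 1/2.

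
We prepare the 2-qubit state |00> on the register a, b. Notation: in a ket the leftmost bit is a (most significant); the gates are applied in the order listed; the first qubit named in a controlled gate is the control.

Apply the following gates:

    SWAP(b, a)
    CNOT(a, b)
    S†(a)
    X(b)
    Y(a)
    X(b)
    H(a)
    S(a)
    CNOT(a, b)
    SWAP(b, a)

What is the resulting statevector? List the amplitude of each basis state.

After the circuit, the state carries amplitude sqrt(2)*I/2 on |00>, 0 on |01>, 0 on |10>, sqrt(2)/2 on |11>.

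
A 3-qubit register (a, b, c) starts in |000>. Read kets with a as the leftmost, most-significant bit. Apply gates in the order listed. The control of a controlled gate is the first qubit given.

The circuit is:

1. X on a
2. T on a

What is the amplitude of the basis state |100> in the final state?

|100> carries amplitude exp(I*pi/4) in the final state.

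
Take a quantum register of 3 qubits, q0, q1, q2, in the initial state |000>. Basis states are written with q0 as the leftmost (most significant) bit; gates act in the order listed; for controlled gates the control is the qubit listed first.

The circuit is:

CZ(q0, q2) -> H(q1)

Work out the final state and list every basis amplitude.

After the circuit, the state carries amplitude sqrt(2)/2 on |000>, sqrt(2)/2 on |010>, and 0 on every other basis state.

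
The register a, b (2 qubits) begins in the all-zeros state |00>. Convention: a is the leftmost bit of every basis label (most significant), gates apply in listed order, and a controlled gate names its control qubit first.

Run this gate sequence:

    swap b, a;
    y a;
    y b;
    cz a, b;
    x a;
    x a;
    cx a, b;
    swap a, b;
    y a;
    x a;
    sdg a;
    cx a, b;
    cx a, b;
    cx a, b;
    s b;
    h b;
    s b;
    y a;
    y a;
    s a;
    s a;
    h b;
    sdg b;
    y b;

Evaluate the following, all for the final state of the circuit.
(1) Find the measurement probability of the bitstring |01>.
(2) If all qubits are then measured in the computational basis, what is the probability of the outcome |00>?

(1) The probability of measuring |01> is 1/2.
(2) Outcome |00> occurs with probability 1/2.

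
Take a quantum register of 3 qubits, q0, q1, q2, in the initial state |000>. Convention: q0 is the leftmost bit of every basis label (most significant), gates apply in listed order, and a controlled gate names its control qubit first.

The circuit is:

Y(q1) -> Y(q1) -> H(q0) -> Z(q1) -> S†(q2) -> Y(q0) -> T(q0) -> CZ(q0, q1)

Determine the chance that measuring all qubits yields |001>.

Outcome |001> occurs with probability 0.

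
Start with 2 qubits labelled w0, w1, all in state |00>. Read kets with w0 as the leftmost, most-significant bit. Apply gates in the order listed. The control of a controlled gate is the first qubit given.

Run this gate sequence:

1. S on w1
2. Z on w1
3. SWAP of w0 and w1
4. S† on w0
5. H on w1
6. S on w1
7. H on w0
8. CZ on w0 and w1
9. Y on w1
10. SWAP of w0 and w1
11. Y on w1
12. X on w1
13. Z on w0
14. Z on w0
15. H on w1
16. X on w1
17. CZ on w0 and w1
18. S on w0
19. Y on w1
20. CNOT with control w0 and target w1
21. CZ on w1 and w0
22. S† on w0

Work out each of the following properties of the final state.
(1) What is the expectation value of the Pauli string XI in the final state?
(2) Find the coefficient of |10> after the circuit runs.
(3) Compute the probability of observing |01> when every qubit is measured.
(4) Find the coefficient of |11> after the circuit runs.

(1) The observable XI averages to 0.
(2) The final state's coefficient on |10> equals -sqrt(2)*I/2.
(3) Outcome |01> occurs with probability 0.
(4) |11> carries amplitude 0 in the final state.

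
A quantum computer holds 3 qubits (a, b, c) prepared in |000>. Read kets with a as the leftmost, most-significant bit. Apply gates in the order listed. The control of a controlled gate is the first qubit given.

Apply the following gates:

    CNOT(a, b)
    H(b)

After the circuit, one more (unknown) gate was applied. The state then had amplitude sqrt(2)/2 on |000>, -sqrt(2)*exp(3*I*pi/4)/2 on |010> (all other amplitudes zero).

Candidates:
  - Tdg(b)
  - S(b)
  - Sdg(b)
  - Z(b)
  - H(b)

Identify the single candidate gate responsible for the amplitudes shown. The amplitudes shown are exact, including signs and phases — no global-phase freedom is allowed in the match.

The unique candidate consistent with the amplitudes is Tdg(b).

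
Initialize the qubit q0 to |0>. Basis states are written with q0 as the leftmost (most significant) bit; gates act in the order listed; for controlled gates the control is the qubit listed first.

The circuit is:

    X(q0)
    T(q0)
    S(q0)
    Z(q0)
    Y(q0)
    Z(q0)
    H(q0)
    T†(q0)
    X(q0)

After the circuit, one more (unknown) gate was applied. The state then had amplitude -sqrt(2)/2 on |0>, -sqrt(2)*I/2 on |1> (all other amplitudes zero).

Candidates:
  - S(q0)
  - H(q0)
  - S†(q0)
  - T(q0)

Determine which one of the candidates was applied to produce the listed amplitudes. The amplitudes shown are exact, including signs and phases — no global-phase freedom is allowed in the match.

The applied gate was T(q0).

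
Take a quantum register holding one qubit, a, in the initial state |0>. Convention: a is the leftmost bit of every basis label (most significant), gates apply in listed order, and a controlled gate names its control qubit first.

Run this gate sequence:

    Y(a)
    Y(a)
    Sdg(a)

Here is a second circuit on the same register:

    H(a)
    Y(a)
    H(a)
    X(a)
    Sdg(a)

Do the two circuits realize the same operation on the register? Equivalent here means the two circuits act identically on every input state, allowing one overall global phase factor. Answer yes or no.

No: there is an input state on which the two circuits produce genuinely different outputs (not merely differing by a phase).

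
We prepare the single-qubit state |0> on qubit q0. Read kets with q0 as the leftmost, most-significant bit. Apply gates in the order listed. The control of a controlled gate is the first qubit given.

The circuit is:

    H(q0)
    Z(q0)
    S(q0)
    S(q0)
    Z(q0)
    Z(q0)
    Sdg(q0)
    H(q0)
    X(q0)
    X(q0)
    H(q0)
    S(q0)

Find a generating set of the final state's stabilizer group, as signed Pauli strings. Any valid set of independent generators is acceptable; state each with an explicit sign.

The final state is stabilized by the group generated by +X; other independent generating sets are equally valid.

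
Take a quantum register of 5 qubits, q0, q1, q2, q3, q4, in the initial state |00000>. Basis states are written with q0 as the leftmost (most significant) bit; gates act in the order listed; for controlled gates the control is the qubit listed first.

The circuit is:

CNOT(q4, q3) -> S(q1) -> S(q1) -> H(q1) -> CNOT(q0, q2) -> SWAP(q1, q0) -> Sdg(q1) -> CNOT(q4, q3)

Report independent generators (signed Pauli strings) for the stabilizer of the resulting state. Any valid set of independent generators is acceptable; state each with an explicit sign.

The final state is stabilized by the group generated by +XIIII, +IZIII, +IIZII, +IIIZI, +IIIIZ; other independent generating sets are equally valid.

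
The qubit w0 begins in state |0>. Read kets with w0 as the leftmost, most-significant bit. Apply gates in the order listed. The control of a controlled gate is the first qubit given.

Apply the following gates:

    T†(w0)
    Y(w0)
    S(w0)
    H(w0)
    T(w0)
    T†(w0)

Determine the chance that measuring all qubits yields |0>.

The probability of measuring |0> is 1/2.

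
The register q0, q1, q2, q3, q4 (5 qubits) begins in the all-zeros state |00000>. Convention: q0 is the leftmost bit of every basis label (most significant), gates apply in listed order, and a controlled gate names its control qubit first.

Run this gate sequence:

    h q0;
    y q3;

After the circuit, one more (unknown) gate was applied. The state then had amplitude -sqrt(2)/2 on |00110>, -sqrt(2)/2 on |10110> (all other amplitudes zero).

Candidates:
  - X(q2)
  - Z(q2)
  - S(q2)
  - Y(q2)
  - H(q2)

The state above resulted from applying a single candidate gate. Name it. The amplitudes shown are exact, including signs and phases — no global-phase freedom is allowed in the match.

The unique candidate consistent with the amplitudes is Y(q2).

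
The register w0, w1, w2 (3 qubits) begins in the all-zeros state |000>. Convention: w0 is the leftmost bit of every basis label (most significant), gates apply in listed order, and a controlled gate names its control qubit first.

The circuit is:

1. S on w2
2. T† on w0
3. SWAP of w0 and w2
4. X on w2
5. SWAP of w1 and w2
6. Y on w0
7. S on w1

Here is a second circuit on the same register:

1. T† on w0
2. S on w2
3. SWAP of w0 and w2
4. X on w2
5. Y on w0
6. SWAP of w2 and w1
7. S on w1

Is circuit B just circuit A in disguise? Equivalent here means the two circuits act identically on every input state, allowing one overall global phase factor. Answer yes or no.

Yes: on every input state the two circuits agree up to one overall phase factor.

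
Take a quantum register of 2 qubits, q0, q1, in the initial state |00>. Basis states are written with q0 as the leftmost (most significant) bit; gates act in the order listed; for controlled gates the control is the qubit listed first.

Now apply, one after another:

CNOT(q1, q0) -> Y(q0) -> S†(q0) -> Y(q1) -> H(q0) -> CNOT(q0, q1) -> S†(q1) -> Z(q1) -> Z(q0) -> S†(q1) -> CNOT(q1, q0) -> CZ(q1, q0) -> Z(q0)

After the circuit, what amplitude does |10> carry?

|10> carries amplitude -sqrt(2)*I/2 in the final state.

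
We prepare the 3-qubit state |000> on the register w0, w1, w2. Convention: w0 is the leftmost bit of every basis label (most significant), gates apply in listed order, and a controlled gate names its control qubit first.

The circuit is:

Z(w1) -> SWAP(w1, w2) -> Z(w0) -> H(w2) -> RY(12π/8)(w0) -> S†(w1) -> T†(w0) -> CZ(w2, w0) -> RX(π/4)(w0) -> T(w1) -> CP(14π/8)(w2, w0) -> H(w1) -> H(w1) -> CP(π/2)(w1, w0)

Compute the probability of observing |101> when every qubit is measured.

A full measurement returns |101> with probability 3/8. Key observation: gates 12-13 undo each other exactly, leaving only the rest of the circuit to track.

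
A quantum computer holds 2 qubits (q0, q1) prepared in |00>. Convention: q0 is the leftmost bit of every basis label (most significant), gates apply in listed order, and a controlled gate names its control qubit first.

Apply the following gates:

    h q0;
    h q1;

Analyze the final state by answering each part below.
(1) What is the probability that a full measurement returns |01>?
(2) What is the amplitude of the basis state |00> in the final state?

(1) The probability of measuring |01> is 1/4.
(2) The amplitude on |00> is 1/2.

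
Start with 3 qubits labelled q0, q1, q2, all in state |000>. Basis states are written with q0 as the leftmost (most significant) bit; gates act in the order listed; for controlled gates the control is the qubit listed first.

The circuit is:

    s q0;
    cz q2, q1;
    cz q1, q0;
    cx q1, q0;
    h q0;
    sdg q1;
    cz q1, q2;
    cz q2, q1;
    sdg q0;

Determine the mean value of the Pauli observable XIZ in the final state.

The expectation value of XIZ is 0.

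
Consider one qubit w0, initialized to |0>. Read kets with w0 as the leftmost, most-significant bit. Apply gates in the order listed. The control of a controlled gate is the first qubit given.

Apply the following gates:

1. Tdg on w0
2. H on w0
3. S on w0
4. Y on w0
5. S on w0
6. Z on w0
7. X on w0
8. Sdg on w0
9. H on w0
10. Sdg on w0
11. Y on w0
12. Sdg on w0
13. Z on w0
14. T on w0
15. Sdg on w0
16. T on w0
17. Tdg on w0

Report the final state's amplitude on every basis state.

The final amplitudes are -1/2 - I/2 on |0>, (1 - I)*exp(3*I*pi/4)/2 on |1>.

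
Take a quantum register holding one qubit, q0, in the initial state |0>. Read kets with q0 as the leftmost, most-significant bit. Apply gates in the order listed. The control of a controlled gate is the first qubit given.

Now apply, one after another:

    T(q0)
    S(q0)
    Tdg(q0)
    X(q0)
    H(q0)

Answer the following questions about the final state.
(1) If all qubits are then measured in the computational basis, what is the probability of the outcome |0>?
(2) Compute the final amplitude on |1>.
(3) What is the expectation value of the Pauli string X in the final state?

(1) The probability of measuring |0> is 1/2.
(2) The final state's coefficient on |1> equals -sqrt(2)/2.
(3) In the final state, X has expectation -1.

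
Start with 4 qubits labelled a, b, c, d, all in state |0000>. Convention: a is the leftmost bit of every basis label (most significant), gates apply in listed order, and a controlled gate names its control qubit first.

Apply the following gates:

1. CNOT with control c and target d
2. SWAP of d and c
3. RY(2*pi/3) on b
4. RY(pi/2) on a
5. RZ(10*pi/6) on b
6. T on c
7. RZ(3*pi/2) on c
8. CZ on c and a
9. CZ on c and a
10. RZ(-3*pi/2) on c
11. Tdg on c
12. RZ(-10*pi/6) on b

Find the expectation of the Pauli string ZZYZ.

The expectation value of ZZYZ is 0. Key observation: gates 5-12 undo each other exactly, leaving only the rest of the circuit to track.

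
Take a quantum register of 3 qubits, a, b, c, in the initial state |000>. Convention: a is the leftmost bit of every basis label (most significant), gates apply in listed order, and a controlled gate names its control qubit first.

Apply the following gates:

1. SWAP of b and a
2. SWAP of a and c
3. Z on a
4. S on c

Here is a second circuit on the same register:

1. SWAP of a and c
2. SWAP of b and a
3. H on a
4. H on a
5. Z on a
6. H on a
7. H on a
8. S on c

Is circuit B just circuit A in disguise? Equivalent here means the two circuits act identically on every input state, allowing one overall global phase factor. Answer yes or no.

No — the two circuits implement different unitaries, even allowing a global phase.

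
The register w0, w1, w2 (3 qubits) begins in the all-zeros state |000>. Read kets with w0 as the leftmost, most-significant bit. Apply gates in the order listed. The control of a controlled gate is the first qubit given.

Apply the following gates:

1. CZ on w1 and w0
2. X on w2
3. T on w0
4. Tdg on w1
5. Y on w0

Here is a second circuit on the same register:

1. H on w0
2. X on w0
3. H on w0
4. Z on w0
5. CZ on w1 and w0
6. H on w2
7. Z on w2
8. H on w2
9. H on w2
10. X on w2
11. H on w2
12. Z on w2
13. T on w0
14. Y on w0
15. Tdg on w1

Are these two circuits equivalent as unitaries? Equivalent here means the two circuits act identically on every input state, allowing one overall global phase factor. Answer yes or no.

Yes: on every input state the two circuits agree up to one overall phase factor.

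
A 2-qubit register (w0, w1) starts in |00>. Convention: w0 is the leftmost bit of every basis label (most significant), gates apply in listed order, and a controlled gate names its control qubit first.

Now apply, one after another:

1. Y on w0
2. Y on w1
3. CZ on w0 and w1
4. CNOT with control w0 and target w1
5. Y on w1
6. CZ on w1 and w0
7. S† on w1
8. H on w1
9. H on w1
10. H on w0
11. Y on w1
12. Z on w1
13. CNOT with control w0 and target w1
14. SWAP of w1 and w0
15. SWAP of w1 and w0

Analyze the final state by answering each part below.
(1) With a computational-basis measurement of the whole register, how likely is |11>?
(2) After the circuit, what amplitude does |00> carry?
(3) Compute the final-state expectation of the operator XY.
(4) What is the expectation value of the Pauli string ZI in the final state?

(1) The probability of measuring |11> is 1/2. Key observation: steps 8-9 multiply out to the identity, so the circuit reduces to the remaining gates.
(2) |00> carries amplitude sqrt(2)*I/2 in the final state.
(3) The expectation value of XY is 0.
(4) The expectation value of ZI is 0.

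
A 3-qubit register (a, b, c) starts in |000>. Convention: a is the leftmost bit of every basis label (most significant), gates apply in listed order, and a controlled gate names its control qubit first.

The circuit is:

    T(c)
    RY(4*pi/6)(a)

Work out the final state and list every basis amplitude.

The resulting statevector has amplitude 1/2 on |000>, sqrt(3)/2 on |100>, and 0 on every other basis state.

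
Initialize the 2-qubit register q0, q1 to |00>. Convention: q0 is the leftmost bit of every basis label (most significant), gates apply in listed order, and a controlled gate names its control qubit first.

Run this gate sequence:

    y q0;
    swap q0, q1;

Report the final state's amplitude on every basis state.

The resulting statevector has amplitude I on |01>, and 0 on every other basis state.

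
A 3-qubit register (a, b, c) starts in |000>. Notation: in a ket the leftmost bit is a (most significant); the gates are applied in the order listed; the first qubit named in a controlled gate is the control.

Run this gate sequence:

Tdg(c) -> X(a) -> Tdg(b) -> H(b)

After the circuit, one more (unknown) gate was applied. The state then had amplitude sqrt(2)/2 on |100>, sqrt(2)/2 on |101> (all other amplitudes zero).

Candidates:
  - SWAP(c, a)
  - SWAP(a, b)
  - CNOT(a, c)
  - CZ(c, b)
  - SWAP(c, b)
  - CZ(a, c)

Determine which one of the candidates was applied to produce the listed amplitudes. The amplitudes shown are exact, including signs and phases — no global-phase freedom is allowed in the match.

It was SWAP(c, b) that produced the state shown.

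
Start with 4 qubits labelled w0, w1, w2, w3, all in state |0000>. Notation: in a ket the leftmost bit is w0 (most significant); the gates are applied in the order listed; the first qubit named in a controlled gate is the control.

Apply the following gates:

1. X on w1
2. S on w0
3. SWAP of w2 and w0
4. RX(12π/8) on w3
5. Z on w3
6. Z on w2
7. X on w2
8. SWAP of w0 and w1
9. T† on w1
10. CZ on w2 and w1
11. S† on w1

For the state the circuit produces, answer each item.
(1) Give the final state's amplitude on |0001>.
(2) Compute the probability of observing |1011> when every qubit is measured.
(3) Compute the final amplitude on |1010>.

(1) The final state's coefficient on |0001> equals 0.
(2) The probability of measuring |1011> is 1/2.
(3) The final state's coefficient on |1010> equals -sqrt(2)/2.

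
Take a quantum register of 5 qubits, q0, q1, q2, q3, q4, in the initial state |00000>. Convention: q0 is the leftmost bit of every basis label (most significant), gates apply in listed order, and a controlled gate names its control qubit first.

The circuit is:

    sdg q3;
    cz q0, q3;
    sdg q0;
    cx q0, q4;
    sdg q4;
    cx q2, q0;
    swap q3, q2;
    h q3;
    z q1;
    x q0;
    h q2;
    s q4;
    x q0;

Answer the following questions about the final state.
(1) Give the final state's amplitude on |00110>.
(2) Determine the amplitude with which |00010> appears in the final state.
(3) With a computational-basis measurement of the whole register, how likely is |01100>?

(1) |00110> carries amplitude 1/2 in the final state.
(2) The final state's coefficient on |00010> equals 1/2.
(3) Outcome |01100> occurs with probability 0.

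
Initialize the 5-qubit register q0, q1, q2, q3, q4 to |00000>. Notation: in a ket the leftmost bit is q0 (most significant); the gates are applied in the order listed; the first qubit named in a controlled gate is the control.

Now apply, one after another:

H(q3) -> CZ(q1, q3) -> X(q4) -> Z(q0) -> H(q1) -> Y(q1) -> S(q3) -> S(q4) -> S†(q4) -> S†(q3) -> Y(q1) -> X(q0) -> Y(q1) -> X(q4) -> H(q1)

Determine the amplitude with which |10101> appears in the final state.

The final state's coefficient on |10101> equals 0.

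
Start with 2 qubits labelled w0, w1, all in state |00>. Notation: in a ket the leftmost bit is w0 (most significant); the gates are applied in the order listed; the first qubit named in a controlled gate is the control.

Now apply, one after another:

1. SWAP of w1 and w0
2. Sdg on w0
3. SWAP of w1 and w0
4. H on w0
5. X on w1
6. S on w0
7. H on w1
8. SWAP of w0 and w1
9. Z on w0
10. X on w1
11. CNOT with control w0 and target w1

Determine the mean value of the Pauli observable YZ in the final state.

The observable YZ averages to -1.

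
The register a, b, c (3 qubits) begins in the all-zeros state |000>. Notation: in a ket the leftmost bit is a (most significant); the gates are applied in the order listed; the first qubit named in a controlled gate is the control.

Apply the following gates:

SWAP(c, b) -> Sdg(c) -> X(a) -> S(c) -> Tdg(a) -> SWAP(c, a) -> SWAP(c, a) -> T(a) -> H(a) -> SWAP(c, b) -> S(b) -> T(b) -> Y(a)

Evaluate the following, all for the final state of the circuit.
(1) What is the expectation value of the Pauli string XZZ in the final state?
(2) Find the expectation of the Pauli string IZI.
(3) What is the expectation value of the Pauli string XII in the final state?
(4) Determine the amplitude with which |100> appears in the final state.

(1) The observable XZZ averages to 1. Key observation: steps 5-8 multiply out to the identity, so the circuit reduces to the remaining gates.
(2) The observable IZI averages to 1.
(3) In the final state, XII has expectation 1.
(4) The final state's coefficient on |100> equals sqrt(2)*I/2.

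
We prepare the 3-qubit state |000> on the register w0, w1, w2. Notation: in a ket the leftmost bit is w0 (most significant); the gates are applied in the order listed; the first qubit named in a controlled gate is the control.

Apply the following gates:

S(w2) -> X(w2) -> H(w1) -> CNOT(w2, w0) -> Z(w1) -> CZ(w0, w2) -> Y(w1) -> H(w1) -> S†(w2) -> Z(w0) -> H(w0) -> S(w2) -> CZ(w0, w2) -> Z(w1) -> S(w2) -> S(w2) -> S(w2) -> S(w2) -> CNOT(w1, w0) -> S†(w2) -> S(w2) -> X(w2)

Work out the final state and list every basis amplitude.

The resulting statevector has amplitude sqrt(2)*I/2 on |000>, sqrt(2)*I/2 on |100>, and 0 on every other basis state. Key observation: the block from step 15 through step 18 cancels to the identity and can be dropped.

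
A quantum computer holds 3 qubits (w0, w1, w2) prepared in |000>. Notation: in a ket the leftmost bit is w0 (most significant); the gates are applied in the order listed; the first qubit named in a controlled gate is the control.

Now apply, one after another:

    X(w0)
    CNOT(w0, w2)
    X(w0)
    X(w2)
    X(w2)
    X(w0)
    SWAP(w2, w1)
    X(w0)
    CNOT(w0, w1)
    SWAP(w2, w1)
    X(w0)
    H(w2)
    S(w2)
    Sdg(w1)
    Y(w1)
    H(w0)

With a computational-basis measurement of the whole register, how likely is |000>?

The probability of measuring |000> is 0. Key observation: steps 3-6 multiply out to the identity, so the circuit reduces to the remaining gates.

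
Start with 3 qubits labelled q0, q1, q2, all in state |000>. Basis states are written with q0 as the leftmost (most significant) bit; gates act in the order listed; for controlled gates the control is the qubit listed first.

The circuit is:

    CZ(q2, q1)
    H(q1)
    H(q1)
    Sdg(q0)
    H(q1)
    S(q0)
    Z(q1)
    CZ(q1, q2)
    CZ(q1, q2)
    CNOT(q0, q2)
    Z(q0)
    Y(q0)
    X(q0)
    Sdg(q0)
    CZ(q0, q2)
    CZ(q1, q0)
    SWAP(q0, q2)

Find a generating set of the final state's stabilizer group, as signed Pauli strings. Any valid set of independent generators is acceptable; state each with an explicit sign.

One valid set of independent stabilizer generators is -IXI, +ZII, +IIZ (any independent generating set of the same group is equally correct).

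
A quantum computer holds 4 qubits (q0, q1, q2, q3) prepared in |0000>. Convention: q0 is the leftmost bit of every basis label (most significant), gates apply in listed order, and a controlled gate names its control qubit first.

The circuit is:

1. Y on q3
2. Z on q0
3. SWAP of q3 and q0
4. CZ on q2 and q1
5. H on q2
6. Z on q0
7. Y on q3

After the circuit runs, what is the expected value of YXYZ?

The observable YXYZ averages to 0.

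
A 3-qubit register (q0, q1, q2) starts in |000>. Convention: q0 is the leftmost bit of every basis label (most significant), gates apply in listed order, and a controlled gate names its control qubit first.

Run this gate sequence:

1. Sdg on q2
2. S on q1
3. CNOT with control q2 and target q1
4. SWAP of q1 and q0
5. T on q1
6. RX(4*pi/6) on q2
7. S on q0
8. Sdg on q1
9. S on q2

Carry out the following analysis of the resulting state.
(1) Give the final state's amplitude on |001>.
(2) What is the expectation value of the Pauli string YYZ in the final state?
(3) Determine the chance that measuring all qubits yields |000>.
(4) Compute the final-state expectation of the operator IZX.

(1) The final state's coefficient on |001> equals sqrt(3)/2.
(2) In the final state, YYZ has expectation 0.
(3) A full measurement returns |000> with probability 1/4.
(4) The observable IZX averages to sqrt(3)/2.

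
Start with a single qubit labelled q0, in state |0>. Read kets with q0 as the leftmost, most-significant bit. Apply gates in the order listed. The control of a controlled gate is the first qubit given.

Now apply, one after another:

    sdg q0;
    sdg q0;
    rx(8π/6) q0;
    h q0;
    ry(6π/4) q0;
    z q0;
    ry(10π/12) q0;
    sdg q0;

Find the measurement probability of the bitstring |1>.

A full measurement returns |1> with probability 1/2 - sqrt(3)/8.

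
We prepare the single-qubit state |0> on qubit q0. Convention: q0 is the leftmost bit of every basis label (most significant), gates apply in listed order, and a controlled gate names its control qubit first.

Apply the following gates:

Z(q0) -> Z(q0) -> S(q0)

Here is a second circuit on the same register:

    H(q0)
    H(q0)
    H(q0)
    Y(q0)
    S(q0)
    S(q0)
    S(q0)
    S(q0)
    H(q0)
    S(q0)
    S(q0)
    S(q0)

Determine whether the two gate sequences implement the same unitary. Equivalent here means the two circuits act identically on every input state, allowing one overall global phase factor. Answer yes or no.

No — the two circuits implement different unitaries, even allowing a global phase.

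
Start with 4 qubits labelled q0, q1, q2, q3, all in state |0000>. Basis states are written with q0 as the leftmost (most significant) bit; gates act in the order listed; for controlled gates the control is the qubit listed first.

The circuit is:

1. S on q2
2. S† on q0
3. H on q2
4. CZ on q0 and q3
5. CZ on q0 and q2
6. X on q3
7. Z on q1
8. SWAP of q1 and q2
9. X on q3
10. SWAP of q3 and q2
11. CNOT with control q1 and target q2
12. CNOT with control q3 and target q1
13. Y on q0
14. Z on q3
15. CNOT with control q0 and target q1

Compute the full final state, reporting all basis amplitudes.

The resulting statevector has amplitude sqrt(2)*I/2 on |1010>, sqrt(2)*I/2 on |1100>, and 0 on every other basis state.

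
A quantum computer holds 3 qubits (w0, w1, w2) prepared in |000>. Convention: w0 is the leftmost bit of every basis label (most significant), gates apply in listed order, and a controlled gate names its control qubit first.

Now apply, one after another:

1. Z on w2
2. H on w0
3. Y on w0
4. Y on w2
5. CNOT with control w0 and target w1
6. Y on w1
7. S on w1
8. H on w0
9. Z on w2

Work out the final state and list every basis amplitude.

The final amplitudes are 0 on |000>, -I/2 on |001>, 0 on |010>, 1/2 on |011>, 0 on |100>, I/2 on |101>, 0 on |110>, 1/2 on |111>.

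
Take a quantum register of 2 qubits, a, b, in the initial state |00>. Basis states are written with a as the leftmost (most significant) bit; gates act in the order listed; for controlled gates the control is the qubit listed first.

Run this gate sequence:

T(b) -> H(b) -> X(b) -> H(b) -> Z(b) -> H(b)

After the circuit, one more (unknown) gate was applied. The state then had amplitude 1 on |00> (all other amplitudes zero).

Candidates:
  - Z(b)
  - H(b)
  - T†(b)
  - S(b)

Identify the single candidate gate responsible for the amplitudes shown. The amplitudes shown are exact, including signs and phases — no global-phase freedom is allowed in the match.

The applied gate was H(b). Key observation: steps 2-5 multiply out to the identity, so the circuit reduces to the remaining gates.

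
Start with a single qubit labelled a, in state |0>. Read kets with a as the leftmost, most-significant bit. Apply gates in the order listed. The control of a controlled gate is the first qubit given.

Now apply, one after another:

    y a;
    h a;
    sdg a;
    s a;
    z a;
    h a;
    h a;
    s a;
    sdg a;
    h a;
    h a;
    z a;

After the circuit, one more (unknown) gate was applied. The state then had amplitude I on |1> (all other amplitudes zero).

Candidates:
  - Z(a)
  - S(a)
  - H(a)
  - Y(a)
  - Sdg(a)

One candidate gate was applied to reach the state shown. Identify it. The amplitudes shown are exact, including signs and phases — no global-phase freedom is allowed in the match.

It was H(a) that produced the state shown. Key observation: gates 5-12 undo each other exactly, leaving only the rest of the circuit to track.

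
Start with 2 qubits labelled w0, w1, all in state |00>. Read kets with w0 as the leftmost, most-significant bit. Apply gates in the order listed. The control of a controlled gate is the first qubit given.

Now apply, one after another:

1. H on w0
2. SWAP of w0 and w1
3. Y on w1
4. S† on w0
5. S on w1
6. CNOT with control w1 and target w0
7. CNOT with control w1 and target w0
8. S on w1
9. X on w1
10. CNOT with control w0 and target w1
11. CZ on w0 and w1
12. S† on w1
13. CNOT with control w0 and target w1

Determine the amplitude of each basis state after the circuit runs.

The resulting statevector has amplitude -sqrt(2)*I/2 on |00>, -sqrt(2)/2 on |01>, 0 on |10>, 0 on |11>.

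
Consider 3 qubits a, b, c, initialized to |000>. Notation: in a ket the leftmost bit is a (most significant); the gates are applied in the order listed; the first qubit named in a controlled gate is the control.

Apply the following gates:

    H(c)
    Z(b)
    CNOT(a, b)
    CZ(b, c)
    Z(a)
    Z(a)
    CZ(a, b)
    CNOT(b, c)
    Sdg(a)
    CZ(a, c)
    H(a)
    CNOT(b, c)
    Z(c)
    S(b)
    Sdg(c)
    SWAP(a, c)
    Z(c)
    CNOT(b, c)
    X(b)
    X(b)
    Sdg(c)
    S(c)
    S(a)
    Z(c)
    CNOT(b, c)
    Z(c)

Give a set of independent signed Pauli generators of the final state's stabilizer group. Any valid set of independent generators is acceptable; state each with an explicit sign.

The stabilizer group can be generated by -XII, -IIX, +IZI, among other valid generating sets.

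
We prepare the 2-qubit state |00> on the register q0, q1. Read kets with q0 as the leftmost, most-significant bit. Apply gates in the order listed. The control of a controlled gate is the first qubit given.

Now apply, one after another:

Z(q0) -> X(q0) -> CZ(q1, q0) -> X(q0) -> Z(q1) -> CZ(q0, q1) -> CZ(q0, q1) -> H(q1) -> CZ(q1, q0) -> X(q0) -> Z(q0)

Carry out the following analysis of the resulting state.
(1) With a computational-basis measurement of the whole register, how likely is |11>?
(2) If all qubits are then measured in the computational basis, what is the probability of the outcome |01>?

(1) The probability of measuring |11> is 1/2.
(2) Outcome |01> occurs with probability 0.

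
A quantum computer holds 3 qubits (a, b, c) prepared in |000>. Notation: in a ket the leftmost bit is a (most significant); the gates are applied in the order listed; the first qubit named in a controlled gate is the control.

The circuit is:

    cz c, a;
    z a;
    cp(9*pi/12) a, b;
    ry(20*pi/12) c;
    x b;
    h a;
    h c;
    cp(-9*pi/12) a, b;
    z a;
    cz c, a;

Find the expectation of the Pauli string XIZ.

The observable XIZ averages to sqrt(2)/2.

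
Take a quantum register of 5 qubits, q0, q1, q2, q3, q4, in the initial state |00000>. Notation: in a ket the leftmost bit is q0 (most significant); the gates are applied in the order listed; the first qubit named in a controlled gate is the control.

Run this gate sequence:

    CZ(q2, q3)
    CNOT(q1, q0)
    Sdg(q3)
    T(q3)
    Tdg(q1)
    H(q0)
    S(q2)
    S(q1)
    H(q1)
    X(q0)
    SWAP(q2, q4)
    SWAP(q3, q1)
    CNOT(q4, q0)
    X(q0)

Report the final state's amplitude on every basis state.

The final amplitudes are 1/2 on |00000>, 1/2 on |00010>, 1/2 on |10000>, 1/2 on |10010>, and 0 on every other basis state.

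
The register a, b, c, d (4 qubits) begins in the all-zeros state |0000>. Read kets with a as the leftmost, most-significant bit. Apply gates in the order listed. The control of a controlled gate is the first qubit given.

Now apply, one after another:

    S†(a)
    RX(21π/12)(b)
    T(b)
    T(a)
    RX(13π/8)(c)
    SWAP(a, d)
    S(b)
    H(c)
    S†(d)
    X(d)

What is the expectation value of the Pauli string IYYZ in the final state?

In the final state, IYYZ has expectation -2*I*sqrt(1/2 - sqrt(2)/4)*sqrt(sqrt(2)/4 + 1/2)*exp(-I*pi/4)*sin(3*pi/16)*cos(3*pi/16) + 2*I*sqrt(1/2 - sqrt(2)/4)*sqrt(sqrt(2)/4 + 1/2)*exp(I*pi/4)*sin(3*pi/16)*cos(3*pi/16).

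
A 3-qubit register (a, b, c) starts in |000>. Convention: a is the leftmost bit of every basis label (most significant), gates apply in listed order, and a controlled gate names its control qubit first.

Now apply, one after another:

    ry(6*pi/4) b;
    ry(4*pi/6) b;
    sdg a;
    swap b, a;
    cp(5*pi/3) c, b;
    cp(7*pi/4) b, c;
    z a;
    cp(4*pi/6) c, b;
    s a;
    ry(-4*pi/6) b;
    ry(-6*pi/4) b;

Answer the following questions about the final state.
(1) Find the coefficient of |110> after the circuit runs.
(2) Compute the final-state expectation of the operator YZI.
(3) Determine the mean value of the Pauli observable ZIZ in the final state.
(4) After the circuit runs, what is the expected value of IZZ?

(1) The amplitude on |110> is I*(2 - sqrt(3))/4.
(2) The observable YZI averages to -sqrt(3)/4.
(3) The expectation value of ZIZ is sqrt(3)/2.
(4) The observable IZZ averages to sqrt(3)/2.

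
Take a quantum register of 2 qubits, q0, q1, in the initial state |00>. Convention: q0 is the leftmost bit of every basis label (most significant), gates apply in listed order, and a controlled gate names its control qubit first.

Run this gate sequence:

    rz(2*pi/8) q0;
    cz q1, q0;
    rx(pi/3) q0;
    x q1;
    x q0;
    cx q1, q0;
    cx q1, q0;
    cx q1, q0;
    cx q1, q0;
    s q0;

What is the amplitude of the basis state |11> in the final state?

The amplitude on |11> is sqrt(3)*exp(3*I*pi/8)/2. Key observation: steps 6-9 multiply out to the identity, so the circuit reduces to the remaining gates.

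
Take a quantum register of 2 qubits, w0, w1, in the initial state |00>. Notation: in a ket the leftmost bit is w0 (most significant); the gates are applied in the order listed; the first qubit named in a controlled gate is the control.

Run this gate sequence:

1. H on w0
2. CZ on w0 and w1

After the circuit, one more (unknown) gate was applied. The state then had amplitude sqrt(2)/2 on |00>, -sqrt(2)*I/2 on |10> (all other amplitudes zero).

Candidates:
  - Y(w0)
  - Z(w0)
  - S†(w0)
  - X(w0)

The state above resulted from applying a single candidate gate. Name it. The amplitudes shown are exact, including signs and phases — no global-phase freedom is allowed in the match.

The unique candidate consistent with the amplitudes is S†(w0).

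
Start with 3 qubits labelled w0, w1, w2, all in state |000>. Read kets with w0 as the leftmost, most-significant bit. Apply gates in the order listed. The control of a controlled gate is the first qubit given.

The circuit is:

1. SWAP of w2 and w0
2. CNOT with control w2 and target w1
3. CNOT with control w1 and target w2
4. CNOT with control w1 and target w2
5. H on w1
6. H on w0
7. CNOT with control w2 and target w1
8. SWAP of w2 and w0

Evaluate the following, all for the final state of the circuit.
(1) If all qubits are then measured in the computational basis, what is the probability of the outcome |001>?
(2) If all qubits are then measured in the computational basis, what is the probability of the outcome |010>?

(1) The probability of measuring |001> is 1/4.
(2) The probability of measuring |010> is 1/4.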